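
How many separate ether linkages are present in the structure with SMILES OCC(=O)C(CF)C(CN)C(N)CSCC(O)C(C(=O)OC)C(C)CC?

0

Reading the structure from left to right:
  HOCH2: HO– on an sp³ carbon → alcohol.
  CO: –C(=O)– with carbon on both sides → ketone.
  CH(CH2F): pendant –CH2X: halogen on sp³ carbon → alkyl halide.
  CH(CH2NH2): pendant –CH2NH2: N on sp³ C, no adjacent C=O → amine.
  CH(NH2): –NH2 on an sp³ carbon with no adjacent C=O → amine.
  CH2SCH2: C–S–C linkage → sulfide (thioether).
  CH(OH): –OH on an sp³ carbon → alcohol (secondary).
  CH(COOCH3): pendant –COOCH3: carbonyl C bonded to C and –OCH3 → ester.
No segment is a ether: HOCH2 is alcohol, not ether; CH2SCH2 is sulfide, not ether; CH(OH) is alcohol, not ether. → 0.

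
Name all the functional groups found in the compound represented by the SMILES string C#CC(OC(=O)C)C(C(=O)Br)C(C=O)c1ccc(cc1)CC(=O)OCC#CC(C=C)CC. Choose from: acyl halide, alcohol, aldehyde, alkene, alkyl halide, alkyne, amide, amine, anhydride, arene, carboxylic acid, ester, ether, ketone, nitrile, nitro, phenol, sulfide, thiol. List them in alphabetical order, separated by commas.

Working along the chain:
  HC≡C: C≡C triple bond → alkyne.
  CH(OCOCH3): pendant –OC(=O)CH3: an acyloxy group → ester.
  CH(COBr): pendant –C(=O)X: carbonyl C bonded to C and halogen → acyl halide.
  CH(CHO): pendant –CHO: carbonyl C bonded to C and H → aldehyde.
  C6H4: para-disubstituted benzene ring → arene.
  CH2COOCH2: –C(=O)–O–C with C on the carbonyl side → ester.
  C≡C: C≡C triple bond → alkyne.
  CH(CH=CH2): pendant –CH=CH2: C=C double bond → alkene.

acyl halide, aldehyde, alkene, alkyne, arene, ester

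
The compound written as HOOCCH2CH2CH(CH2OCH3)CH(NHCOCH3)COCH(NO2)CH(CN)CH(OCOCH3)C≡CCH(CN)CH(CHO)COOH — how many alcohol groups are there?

0

Taking each segment in turn:
  HOOC: –COOH: carbonyl C bonded to –OH and C → carboxylic acid (the –OH is not a separate alcohol).
  CH(CH2OCH3): pendant –CH2OCH3: C–O–C linkage → ether.
  CH(NHCOCH3): pendant –NHC(=O)CH3: N bonded to a carbonyl → amide (not amine).
  CO: –C(=O)– with carbon on both sides → ketone.
  CH(NO2): –NO2 on an sp³ carbon → nitro (the N=O is not a carbonyl).
  CH(CN): pendant –C≡N: nitrile.
  CH(OCOCH3): pendant –OC(=O)CH3: an acyloxy group → ester.
  C≡C: C≡C triple bond → alkyne.
  CH(CN): pendant –C≡N: nitrile.
  CH(CHO): pendant –CHO: carbonyl C bonded to C and H → aldehyde.
  COOH: –COOH: carbonyl C bonded to –OH and C → carboxylic acid (the –OH is not a separate alcohol).
No segment is a alcohol: HOOC is carboxylic acid, not alcohol; CH(CH2OCH3) is ether, not alcohol; CO is ketone, not alcohol. → 0.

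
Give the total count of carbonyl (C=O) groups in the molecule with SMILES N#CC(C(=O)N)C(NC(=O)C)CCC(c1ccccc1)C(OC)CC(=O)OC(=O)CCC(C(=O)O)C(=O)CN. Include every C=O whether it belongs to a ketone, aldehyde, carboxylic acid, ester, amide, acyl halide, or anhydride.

6

CH(CONH2): amide, 1 C=O (running total 1).
CH(NHCOCH3): amide, 1 C=O (running total 2).
CH2CO-O-COCH2: anhydride, 2 C=O (running total 4).
CH(COOH): carboxylic acid, 1 C=O (running total 5).
CO: ketone, 1 C=O (running total 6).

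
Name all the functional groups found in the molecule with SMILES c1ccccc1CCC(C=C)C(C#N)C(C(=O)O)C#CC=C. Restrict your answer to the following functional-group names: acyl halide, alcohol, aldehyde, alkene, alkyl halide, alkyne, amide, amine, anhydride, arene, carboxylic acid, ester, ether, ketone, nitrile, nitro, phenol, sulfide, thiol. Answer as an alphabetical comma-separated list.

alkene, alkyne, arene, carboxylic acid, nitrile

Working along the chain:
  C6H5: C6H5– phenyl ring → arene.
  CH(CH=CH2): pendant –CH=CH2: C=C double bond → alkene.
  CH(CN): pendant –C≡N: nitrile.
  CH(COOH): pendant –COOH: carbonyl C bonded to C and –OH → carboxylic acid.
  C≡C: C≡C triple bond → alkyne.
  CH=CH2: C=C double bond → alkene.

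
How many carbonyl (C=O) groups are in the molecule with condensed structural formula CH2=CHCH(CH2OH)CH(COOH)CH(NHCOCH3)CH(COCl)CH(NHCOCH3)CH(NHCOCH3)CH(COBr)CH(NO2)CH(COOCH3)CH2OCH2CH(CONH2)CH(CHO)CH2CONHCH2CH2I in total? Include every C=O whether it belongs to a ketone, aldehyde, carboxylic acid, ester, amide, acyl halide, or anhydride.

CH(COOH): carboxylic acid, 1 C=O (running total 1).
CH(NHCOCH3): amide, 1 C=O (running total 2).
CH(COCl): acyl halide, 1 C=O (running total 3).
CH(NHCOCH3): amide, 1 C=O (running total 4).
CH(NHCOCH3): amide, 1 C=O (running total 5).
CH(COBr): acyl halide, 1 C=O (running total 6).
CH(COOCH3): ester, 1 C=O (running total 7).
CH(CONH2): amide, 1 C=O (running total 8).
CH(CHO): aldehyde, 1 C=O (running total 9).
CH2CONHCH2: amide, 1 C=O (running total 10).

10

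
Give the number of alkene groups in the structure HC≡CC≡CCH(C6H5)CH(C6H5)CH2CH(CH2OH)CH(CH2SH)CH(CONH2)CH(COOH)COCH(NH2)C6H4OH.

0

Working along the chain:
  HC≡C: C≡C triple bond → alkyne.
  C≡C: C≡C triple bond → alkyne.
  CH(C6H5): pendant –C6H5: benzene ring → arene.
  CH(C6H5): pendant –C6H5: benzene ring → arene.
  CH(CH2OH): pendant –CH2OH on an sp³ backbone C → alcohol.
  CH(CH2SH): pendant –CH2SH → thiol.
  CH(CONH2): pendant –CONH2: carbonyl C bonded to C and N → amide.
  CH(COOH): pendant –COOH: carbonyl C bonded to C and –OH → carboxylic acid.
  CO: –C(=O)– with carbon on both sides → ketone.
  CH(NH2): –NH2 on an sp³ carbon with no adjacent C=O → amine.
  C6H4OH: –OH attached directly to an aromatic ring → phenol (not alcohol); the ring itself is an arene.
No segment is a alkene: HC≡C is alkyne, not alkene; C≡C is alkyne, not alkene; CH(C6H5) is arene, not alkene. → 0.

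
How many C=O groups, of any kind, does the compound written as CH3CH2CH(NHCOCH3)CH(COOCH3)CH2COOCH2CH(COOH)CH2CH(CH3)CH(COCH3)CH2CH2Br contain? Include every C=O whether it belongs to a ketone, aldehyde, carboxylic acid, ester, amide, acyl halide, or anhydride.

CH(NHCOCH3): amide, 1 C=O (running total 1).
CH(COOCH3): ester, 1 C=O (running total 2).
CH2COOCH2: ester, 1 C=O (running total 3).
CH(COOH): carboxylic acid, 1 C=O (running total 4).
CH(COCH3): ketone, 1 C=O (running total 5).

5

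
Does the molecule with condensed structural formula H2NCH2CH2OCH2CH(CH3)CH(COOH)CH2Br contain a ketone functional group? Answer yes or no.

Reading the structure from left to right:
  H2NCH2: –NH2 on an sp³ carbon with no adjacent C=O → amine.
  CH2OCH2: C–O–C with sp³ carbons on both sides and no adjacent C=O → ether.
  CH(COOH): pendant –COOH: carbonyl C bonded to C and –OH → carboxylic acid.
  CH2Br: halogen on an sp³ carbon → alkyl halide.
In CH(COOH), the C=O bears an –OH, making it a carboxylic acid rather than a ketone.
The groups actually present are: alkyl halide, amine, carboxylic acid, ether.

no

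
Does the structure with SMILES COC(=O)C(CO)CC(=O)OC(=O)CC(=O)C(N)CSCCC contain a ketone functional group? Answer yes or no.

Reading the structure from left to right:
  CH3OOC: CH3O–C(=O)–: carbonyl C bonded to C and to –OCH3 → ester (not ketone + ether).
  CH(CH2OH): pendant –CH2OH on an sp³ backbone C → alcohol.
  CH2CO-O-COCH2: two acyl groups sharing one oxygen, –C(=O)–O–C(=O)– → anhydride.
  CO: –C(=O)– with carbon on both sides → ketone.
  CH(NH2): –NH2 on an sp³ carbon with no adjacent C=O → amine.
  CH2SCH2: C–S–C linkage → sulfide (thioether).
The CO segment supplies the ketone: –C(=O)– with carbon on both sides → ketone.

yes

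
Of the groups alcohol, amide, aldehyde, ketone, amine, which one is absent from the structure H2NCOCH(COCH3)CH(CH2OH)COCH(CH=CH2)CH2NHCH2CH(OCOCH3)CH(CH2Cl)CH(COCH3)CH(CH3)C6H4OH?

aldehyde

ketone: present (CH(COCH3) — pendant –COCH3: carbonyl C bonded to two carbons → ketone).
amine: present (CH2NHCH2 — C–N–C with sp³ carbons and no adjacent C=O → amine (secondary)).
alcohol: present (CH(CH2OH) — pendant –CH2OH on an sp³ backbone C → alcohol).
amide: present (H2NCO — –C(=O)NH2: carbonyl C bonded to C and to N → amide (the N is not a separate amine)).
aldehyde: absent. In each of CH(COCH3) and CO, the carbonyl carbon is bonded to two carbons, so it is a ketone, not an aldehyde.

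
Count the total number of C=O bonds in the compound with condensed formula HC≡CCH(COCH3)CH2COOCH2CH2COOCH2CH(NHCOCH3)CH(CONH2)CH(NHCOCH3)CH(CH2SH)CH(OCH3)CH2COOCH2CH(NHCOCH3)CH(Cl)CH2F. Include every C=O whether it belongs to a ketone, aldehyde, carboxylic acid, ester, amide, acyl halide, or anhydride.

CH(COCH3): ketone, 1 C=O (running total 1).
CH2COOCH2: ester, 1 C=O (running total 2).
CH2COOCH2: ester, 1 C=O (running total 3).
CH(NHCOCH3): amide, 1 C=O (running total 4).
CH(CONH2): amide, 1 C=O (running total 5).
CH(NHCOCH3): amide, 1 C=O (running total 6).
CH2COOCH2: ester, 1 C=O (running total 7).
CH(NHCOCH3): amide, 1 C=O (running total 8).

8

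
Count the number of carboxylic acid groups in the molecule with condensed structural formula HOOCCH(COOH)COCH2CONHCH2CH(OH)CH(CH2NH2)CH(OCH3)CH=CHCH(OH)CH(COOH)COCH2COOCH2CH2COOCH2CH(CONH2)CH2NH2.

3

Taking each segment in turn:
  HOOC: –COOH: carbonyl C bonded to –OH and C → carboxylic acid (the –OH is not a separate alcohol).
  CH(COOH): pendant –COOH: carbonyl C bonded to C and –OH → carboxylic acid.
  CO: –C(=O)– with carbon on both sides → ketone.
  CH2CONHCH2: –C(=O)–N– linkage → amide (the N is not an amine).
  CH(OH): –OH on an sp³ carbon → alcohol (secondary).
  CH(CH2NH2): pendant –CH2NH2: N on sp³ C, no adjacent C=O → amine.
  CH(OCH3): pendant –OCH3: C–O–C with sp³ C, no adjacent C=O → ether.
  CH=CH: C=C double bond → alkene.
  CH(OH): –OH on an sp³ carbon → alcohol (secondary).
  CH(COOH): pendant –COOH: carbonyl C bonded to C and –OH → carboxylic acid.
  CO: –C(=O)– with carbon on both sides → ketone.
  CH2COOCH2: –C(=O)–O–C with C on the carbonyl side → ester.
  CH2COOCH2: –C(=O)–O–C with C on the carbonyl side → ester.
  CH(CONH2): pendant –CONH2: carbonyl C bonded to C and N → amide.
  CH2NH2: –NH2 on an sp³ carbon with no adjacent C=O → amine.
Carboxylic acid appears at: HOOC, CH(COOH), CH(COOH) → 3.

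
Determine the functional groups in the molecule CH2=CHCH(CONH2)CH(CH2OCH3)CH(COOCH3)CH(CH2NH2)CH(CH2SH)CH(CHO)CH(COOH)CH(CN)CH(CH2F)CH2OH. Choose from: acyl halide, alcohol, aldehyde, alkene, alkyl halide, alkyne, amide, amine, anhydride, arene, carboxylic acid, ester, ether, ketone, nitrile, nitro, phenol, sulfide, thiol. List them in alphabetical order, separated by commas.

Taking each segment in turn:
  CH2=CH: C=C double bond → alkene.
  CH(CONH2): pendant –CONH2: carbonyl C bonded to C and N → amide.
  CH(CH2OCH3): pendant –CH2OCH3: C–O–C linkage → ether.
  CH(COOCH3): pendant –COOCH3: carbonyl C bonded to C and –OCH3 → ester.
  CH(CH2NH2): pendant –CH2NH2: N on sp³ C, no adjacent C=O → amine.
  CH(CH2SH): pendant –CH2SH → thiol.
  CH(CHO): pendant –CHO: carbonyl C bonded to C and H → aldehyde.
  CH(COOH): pendant –COOH: carbonyl C bonded to C and –OH → carboxylic acid.
  CH(CN): pendant –C≡N: nitrile.
  CH(CH2F): pendant –CH2X: halogen on sp³ carbon → alkyl halide.
  CH2OH: –OH on an sp³ carbon → alcohol.

alcohol, aldehyde, alkene, alkyl halide, amide, amine, carboxylic acid, ester, ether, nitrile, thiol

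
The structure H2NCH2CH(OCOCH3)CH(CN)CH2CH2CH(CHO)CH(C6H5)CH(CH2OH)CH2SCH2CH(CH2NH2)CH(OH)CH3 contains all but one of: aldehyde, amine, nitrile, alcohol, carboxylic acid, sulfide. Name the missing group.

alcohol: present (CH(CH2OH) — pendant –CH2OH on an sp³ backbone C → alcohol).
nitrile: present (CH(CN) — pendant –C≡N: nitrile).
amine: present (H2NCH2 — –NH2 on an sp³ carbon with no adjacent C=O → amine).
sulfide: present (CH2SCH2 — C–S–C linkage → sulfide (thioether)).
aldehyde: present (CH(CHO) — pendant –CHO: carbonyl C bonded to C and H → aldehyde).
carboxylic acid: absent. In CH(OCOCH3), the acyl oxygen is bonded to carbon (–O–C), not to H, so this is an ester.

carboxylic acid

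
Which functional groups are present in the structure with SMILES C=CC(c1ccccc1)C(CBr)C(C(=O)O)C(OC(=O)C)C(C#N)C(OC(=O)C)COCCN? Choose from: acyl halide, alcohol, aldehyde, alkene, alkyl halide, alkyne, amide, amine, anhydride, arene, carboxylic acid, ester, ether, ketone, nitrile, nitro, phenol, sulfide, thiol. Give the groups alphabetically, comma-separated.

alkene, alkyl halide, amine, arene, carboxylic acid, ester, ether, nitrile

C=C double bond → alkene.
pendant –C6H5: benzene ring → arene.
pendant –CH2X: halogen on sp³ carbon → alkyl halide.
pendant –COOH: carbonyl C bonded to C and –OH → carboxylic acid.
pendant –OC(=O)CH3: an acyloxy group → ester.
pendant –C≡N: nitrile.
pendant –OC(=O)CH3: an acyloxy group → ester.
C–O–C with sp³ carbons on both sides and no adjacent C=O → ether.
–NH2 on an sp³ carbon with no adjacent C=O → amine.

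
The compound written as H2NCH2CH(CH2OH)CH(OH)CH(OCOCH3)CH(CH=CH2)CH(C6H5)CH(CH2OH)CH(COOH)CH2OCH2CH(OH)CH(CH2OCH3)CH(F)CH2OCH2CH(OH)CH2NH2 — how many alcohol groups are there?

Taking each segment in turn:
  H2NCH2: –NH2 on an sp³ carbon with no adjacent C=O → amine.
  CH(CH2OH): pendant –CH2OH on an sp³ backbone C → alcohol.
  CH(OH): –OH on an sp³ carbon → alcohol (secondary).
  CH(OCOCH3): pendant –OC(=O)CH3: an acyloxy group → ester.
  CH(CH=CH2): pendant –CH=CH2: C=C double bond → alkene.
  CH(C6H5): pendant –C6H5: benzene ring → arene.
  CH(CH2OH): pendant –CH2OH on an sp³ backbone C → alcohol.
  CH(COOH): pendant –COOH: carbonyl C bonded to C and –OH → carboxylic acid.
  CH2OCH2: C–O–C with sp³ carbons on both sides and no adjacent C=O → ether.
  CH(OH): –OH on an sp³ carbon → alcohol (secondary).
  CH(CH2OCH3): pendant –CH2OCH3: C–O–C linkage → ether.
  CH(F): halogen on an sp³ carbon → alkyl halide.
  CH2OCH2: C–O–C with sp³ carbons on both sides and no adjacent C=O → ether.
  CH(OH): –OH on an sp³ carbon → alcohol (secondary).
  CH2NH2: –NH2 on an sp³ carbon with no adjacent C=O → amine.
Alcohol appears at: CH(CH2OH), CH(OH), CH(CH2OH), CH(OH), CH(OH) → 5.

5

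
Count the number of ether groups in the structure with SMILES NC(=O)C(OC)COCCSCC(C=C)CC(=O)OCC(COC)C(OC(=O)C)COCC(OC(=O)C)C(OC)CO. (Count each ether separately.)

5

Taking each segment in turn:
  H2NCO: –C(=O)NH2: carbonyl C bonded to C and to N → amide (the N is not a separate amine).
  CH(OCH3): pendant –OCH3: C–O–C with sp³ C, no adjacent C=O → ether.
  CH2OCH2: C–O–C with sp³ carbons on both sides and no adjacent C=O → ether.
  CH2SCH2: C–S–C linkage → sulfide (thioether).
  CH(CH=CH2): pendant –CH=CH2: C=C double bond → alkene.
  CH2COOCH2: –C(=O)–O–C with C on the carbonyl side → ester.
  CH(CH2OCH3): pendant –CH2OCH3: C–O–C linkage → ether.
  CH(OCOCH3): pendant –OC(=O)CH3: an acyloxy group → ester.
  CH2OCH2: C–O–C with sp³ carbons on both sides and no adjacent C=O → ether.
  CH(OCOCH3): pendant –OC(=O)CH3: an acyloxy group → ester.
  CH(OCH3): pendant –OCH3: C–O–C with sp³ C, no adjacent C=O → ether.
  CH2OH: –OH on an sp³ carbon → alcohol.
Ether appears at: CH(OCH3), CH2OCH2, CH(CH2OCH3), CH2OCH2, CH(OCH3) → 5.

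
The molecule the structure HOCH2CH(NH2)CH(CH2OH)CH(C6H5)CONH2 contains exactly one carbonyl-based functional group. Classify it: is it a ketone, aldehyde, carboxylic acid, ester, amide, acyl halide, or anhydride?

amide

The carbonyl is in the CONH2 segment: –C(=O)NH2: carbonyl C bonded to C and to N → amide (the N is not a separate amine).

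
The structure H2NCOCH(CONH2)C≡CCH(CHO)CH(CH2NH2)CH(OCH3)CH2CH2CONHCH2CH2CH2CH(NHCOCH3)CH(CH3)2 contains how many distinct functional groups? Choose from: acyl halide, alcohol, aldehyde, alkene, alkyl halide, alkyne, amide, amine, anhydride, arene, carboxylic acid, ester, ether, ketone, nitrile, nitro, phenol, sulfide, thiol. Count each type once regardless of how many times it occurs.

Working along the chain:
  H2NCO: –C(=O)NH2: carbonyl C bonded to C and to N → amide (the N is not a separate amine).
  CH(CONH2): pendant –CONH2: carbonyl C bonded to C and N → amide.
  C≡C: C≡C triple bond → alkyne.
  CH(CHO): pendant –CHO: carbonyl C bonded to C and H → aldehyde.
  CH(CH2NH2): pendant –CH2NH2: N on sp³ C, no adjacent C=O → amine.
  CH(OCH3): pendant –OCH3: C–O–C with sp³ C, no adjacent C=O → ether.
  CH2CONHCH2: –C(=O)–N– linkage → amide (the N is not an amine).
  CH(NHCOCH3): pendant –NHC(=O)CH3: N bonded to a carbonyl → amide (not amine).
Distinct types present: aldehyde, alkyne, amide, amine, ether.

5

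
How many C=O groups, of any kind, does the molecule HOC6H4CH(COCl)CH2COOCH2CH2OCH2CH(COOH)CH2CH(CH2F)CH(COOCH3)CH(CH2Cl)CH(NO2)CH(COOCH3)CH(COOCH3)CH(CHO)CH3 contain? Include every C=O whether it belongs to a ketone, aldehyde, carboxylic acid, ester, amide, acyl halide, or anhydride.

CH(COCl): acyl halide, 1 C=O (running total 1).
CH2COOCH2: ester, 1 C=O (running total 2).
CH(COOH): carboxylic acid, 1 C=O (running total 3).
CH(COOCH3): ester, 1 C=O (running total 4).
CH(COOCH3): ester, 1 C=O (running total 5).
CH(COOCH3): ester, 1 C=O (running total 6).
CH(CHO): aldehyde, 1 C=O (running total 7).

7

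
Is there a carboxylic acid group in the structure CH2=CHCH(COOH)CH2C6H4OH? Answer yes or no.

yes

C=C double bond → alkene.
pendant –COOH: carbonyl C bonded to C and –OH → carboxylic acid.
–OH attached directly to an aromatic ring → phenol (not alcohol); the ring itself is an arene.
The CH(COOH) segment supplies the carboxylic acid: pendant –COOH: carbonyl C bonded to C and –OH → carboxylic acid.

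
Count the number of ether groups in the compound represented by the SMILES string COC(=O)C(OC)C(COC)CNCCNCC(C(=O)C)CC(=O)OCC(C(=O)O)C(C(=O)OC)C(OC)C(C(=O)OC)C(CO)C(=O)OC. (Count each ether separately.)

3

Reading the structure from left to right:
  CH3OOC: CH3O–C(=O)–: carbonyl C bonded to C and to –OCH3 → ester (not ketone + ether).
  CH(OCH3): pendant –OCH3: C–O–C with sp³ C, no adjacent C=O → ether.
  CH(CH2OCH3): pendant –CH2OCH3: C–O–C linkage → ether.
  CH2NHCH2: C–N–C with sp³ carbons and no adjacent C=O → amine (secondary).
  CH2NHCH2: C–N–C with sp³ carbons and no adjacent C=O → amine (secondary).
  CH(COCH3): pendant –COCH3: carbonyl C bonded to two carbons → ketone.
  CH2COOCH2: –C(=O)–O–C with C on the carbonyl side → ester.
  CH(COOH): pendant –COOH: carbonyl C bonded to C and –OH → carboxylic acid.
  CH(COOCH3): pendant –COOCH3: carbonyl C bonded to C and –OCH3 → ester.
  CH(OCH3): pendant –OCH3: C–O–C with sp³ C, no adjacent C=O → ether.
  CH(COOCH3): pendant –COOCH3: carbonyl C bonded to C and –OCH3 → ester.
  CH(CH2OH): pendant –CH2OH on an sp³ backbone C → alcohol.
  COOCH3: –C(=O)OCH3: carbonyl C bonded to C and to –OCH3 → ester (not ketone + ether).
Ether appears at: CH(OCH3), CH(CH2OCH3), CH(OCH3) → 3.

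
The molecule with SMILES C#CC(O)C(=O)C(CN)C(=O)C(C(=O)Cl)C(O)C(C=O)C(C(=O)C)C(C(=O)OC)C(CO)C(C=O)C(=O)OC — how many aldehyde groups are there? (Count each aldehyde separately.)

Working along the chain:
  HC≡C: C≡C triple bond → alkyne.
  CH(OH): –OH on an sp³ carbon → alcohol (secondary).
  CO: –C(=O)– with carbon on both sides → ketone.
  CH(CH2NH2): pendant –CH2NH2: N on sp³ C, no adjacent C=O → amine.
  CO: –C(=O)– with carbon on both sides → ketone.
  CH(COCl): pendant –C(=O)X: carbonyl C bonded to C and halogen → acyl halide.
  CH(OH): –OH on an sp³ carbon → alcohol (secondary).
  CH(CHO): pendant –CHO: carbonyl C bonded to C and H → aldehyde.
  CH(COCH3): pendant –COCH3: carbonyl C bonded to two carbons → ketone.
  CH(COOCH3): pendant –COOCH3: carbonyl C bonded to C and –OCH3 → ester.
  CH(CH2OH): pendant –CH2OH on an sp³ backbone C → alcohol.
  CH(CHO): pendant –CHO: carbonyl C bonded to C and H → aldehyde.
  COOCH3: –C(=O)OCH3: carbonyl C bonded to C and to –OCH3 → ester (not ketone + ether).
Aldehyde appears at: CH(CHO), CH(CHO) → 2.

2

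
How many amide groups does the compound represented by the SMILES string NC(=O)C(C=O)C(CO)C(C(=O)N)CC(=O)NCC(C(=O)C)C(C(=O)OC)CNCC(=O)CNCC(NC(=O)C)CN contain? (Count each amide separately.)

4

Taking each segment in turn:
  H2NCO: –C(=O)NH2: carbonyl C bonded to C and to N → amide (the N is not a separate amine).
  CH(CHO): pendant –CHO: carbonyl C bonded to C and H → aldehyde.
  CH(CH2OH): pendant –CH2OH on an sp³ backbone C → alcohol.
  CH(CONH2): pendant –CONH2: carbonyl C bonded to C and N → amide.
  CH2CONHCH2: –C(=O)–N– linkage → amide (the N is not an amine).
  CH(COCH3): pendant –COCH3: carbonyl C bonded to two carbons → ketone.
  CH(COOCH3): pendant –COOCH3: carbonyl C bonded to C and –OCH3 → ester.
  CH2NHCH2: C–N–C with sp³ carbons and no adjacent C=O → amine (secondary).
  CO: –C(=O)– with carbon on both sides → ketone.
  CH2NHCH2: C–N–C with sp³ carbons and no adjacent C=O → amine (secondary).
  CH(NHCOCH3): pendant –NHC(=O)CH3: N bonded to a carbonyl → amide (not amine).
  CH2NH2: –NH2 on an sp³ carbon with no adjacent C=O → amine.
Amide appears at: H2NCO, CH(CONH2), CH2CONHCH2, CH(NHCOCH3) → 4.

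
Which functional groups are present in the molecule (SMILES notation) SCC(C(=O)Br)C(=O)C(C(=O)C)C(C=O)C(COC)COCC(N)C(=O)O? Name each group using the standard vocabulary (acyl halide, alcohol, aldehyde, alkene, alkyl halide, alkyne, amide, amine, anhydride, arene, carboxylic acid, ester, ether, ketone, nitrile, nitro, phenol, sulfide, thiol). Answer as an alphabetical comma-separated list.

Taking each segment in turn:
  HSCH2: –SH on an sp³ carbon → thiol.
  CH(COBr): pendant –C(=O)X: carbonyl C bonded to C and halogen → acyl halide.
  CO: –C(=O)– with carbon on both sides → ketone.
  CH(COCH3): pendant –COCH3: carbonyl C bonded to two carbons → ketone.
  CH(CHO): pendant –CHO: carbonyl C bonded to C and H → aldehyde.
  CH(CH2OCH3): pendant –CH2OCH3: C–O–C linkage → ether.
  CH2OCH2: C–O–C with sp³ carbons on both sides and no adjacent C=O → ether.
  CH(NH2): –NH2 on an sp³ carbon with no adjacent C=O → amine.
  COOH: –COOH: carbonyl C bonded to –OH and C → carboxylic acid (the –OH is not a separate alcohol).

acyl halide, aldehyde, amine, carboxylic acid, ether, ketone, thiol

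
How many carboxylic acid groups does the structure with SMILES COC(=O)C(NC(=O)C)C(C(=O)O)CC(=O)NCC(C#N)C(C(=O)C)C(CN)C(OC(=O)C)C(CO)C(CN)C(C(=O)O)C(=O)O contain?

3

CH3O–C(=O)–: carbonyl C bonded to C and to –OCH3 → ester (not ketone + ether).
pendant –NHC(=O)CH3: N bonded to a carbonyl → amide (not amine).
pendant –COOH: carbonyl C bonded to C and –OH → carboxylic acid.
–C(=O)–N– linkage → amide (the N is not an amine).
pendant –C≡N: nitrile.
pendant –COCH3: carbonyl C bonded to two carbons → ketone.
pendant –CH2NH2: N on sp³ C, no adjacent C=O → amine.
pendant –OC(=O)CH3: an acyloxy group → ester.
pendant –CH2OH on an sp³ backbone C → alcohol.
pendant –CH2NH2: N on sp³ C, no adjacent C=O → amine.
pendant –COOH: carbonyl C bonded to C and –OH → carboxylic acid.
–COOH: carbonyl C bonded to –OH and C → carboxylic acid (the –OH is not a separate alcohol).
Carboxylic acid appears at: CH(COOH), CH(COOH), COOH → 3.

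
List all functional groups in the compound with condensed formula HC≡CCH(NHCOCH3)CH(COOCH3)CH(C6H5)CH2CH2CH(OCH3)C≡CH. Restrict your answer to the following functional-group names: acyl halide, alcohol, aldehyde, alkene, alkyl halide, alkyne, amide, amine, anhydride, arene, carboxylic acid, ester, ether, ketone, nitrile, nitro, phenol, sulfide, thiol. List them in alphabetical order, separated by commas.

C≡C triple bond → alkyne.
pendant –NHC(=O)CH3: N bonded to a carbonyl → amide (not amine).
pendant –COOCH3: carbonyl C bonded to C and –OCH3 → ester.
pendant –C6H5: benzene ring → arene.
pendant –OCH3: C–O–C with sp³ C, no adjacent C=O → ether.
C≡C triple bond → alkyne.

alkyne, amide, arene, ester, ether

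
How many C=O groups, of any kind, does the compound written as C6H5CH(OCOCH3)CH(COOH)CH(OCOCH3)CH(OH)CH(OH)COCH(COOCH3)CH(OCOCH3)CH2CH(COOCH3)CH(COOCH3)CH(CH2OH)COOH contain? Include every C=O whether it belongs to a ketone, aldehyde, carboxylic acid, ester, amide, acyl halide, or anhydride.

9

CH(OCOCH3): ester, 1 C=O (running total 1).
CH(COOH): carboxylic acid, 1 C=O (running total 2).
CH(OCOCH3): ester, 1 C=O (running total 3).
CO: ketone, 1 C=O (running total 4).
CH(COOCH3): ester, 1 C=O (running total 5).
CH(OCOCH3): ester, 1 C=O (running total 6).
CH(COOCH3): ester, 1 C=O (running total 7).
CH(COOCH3): ester, 1 C=O (running total 8).
COOH: carboxylic acid, 1 C=O (running total 9).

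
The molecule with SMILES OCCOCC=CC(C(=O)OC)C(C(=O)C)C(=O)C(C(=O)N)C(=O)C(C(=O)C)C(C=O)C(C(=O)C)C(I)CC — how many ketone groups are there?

5

Reading the structure from left to right:
  HOCH2: HO– on an sp³ carbon → alcohol.
  CH2OCH2: C–O–C with sp³ carbons on both sides and no adjacent C=O → ether.
  CH=CH: C=C double bond → alkene.
  CH(COOCH3): pendant –COOCH3: carbonyl C bonded to C and –OCH3 → ester.
  CH(COCH3): pendant –COCH3: carbonyl C bonded to two carbons → ketone.
  CO: –C(=O)– with carbon on both sides → ketone.
  CH(CONH2): pendant –CONH2: carbonyl C bonded to C and N → amide.
  CO: –C(=O)– with carbon on both sides → ketone.
  CH(COCH3): pendant –COCH3: carbonyl C bonded to two carbons → ketone.
  CH(CHO): pendant –CHO: carbonyl C bonded to C and H → aldehyde.
  CH(COCH3): pendant –COCH3: carbonyl C bonded to two carbons → ketone.
  CH(I): halogen on an sp³ carbon → alkyl halide.
Ketone appears at: CH(COCH3), CO, CO, CH(COCH3), CH(COCH3) → 5.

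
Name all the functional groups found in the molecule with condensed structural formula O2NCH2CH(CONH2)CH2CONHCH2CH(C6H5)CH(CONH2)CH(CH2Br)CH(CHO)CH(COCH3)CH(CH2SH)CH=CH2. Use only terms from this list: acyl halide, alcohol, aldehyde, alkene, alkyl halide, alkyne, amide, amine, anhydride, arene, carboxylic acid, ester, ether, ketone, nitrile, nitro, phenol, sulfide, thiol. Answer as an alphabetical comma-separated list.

aldehyde, alkene, alkyl halide, amide, arene, ketone, nitro, thiol

Working along the chain:
  O2NCH2: –NO2 on carbon → nitro group.
  CH(CONH2): pendant –CONH2: carbonyl C bonded to C and N → amide.
  CH2CONHCH2: –C(=O)–N– linkage → amide (the N is not an amine).
  CH(C6H5): pendant –C6H5: benzene ring → arene.
  CH(CONH2): pendant –CONH2: carbonyl C bonded to C and N → amide.
  CH(CH2Br): pendant –CH2X: halogen on sp³ carbon → alkyl halide.
  CH(CHO): pendant –CHO: carbonyl C bonded to C and H → aldehyde.
  CH(COCH3): pendant –COCH3: carbonyl C bonded to two carbons → ketone.
  CH(CH2SH): pendant –CH2SH → thiol.
  CH=CH2: C=C double bond → alkene.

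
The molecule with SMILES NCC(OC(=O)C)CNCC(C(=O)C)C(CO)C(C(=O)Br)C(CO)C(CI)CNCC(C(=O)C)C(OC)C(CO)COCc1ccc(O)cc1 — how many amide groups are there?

Reading the structure from left to right:
  H2NCH2: –NH2 on an sp³ carbon with no adjacent C=O → amine.
  CH(OCOCH3): pendant –OC(=O)CH3: an acyloxy group → ester.
  CH2NHCH2: C–N–C with sp³ carbons and no adjacent C=O → amine (secondary).
  CH(COCH3): pendant –COCH3: carbonyl C bonded to two carbons → ketone.
  CH(CH2OH): pendant –CH2OH on an sp³ backbone C → alcohol.
  CH(COBr): pendant –C(=O)X: carbonyl C bonded to C and halogen → acyl halide.
  CH(CH2OH): pendant –CH2OH on an sp³ backbone C → alcohol.
  CH(CH2I): pendant –CH2X: halogen on sp³ carbon → alkyl halide.
  CH2NHCH2: C–N–C with sp³ carbons and no adjacent C=O → amine (secondary).
  CH(COCH3): pendant –COCH3: carbonyl C bonded to two carbons → ketone.
  CH(OCH3): pendant –OCH3: C–O–C with sp³ C, no adjacent C=O → ether.
  CH(CH2OH): pendant –CH2OH on an sp³ backbone C → alcohol.
  CH2OCH2: C–O–C with sp³ carbons on both sides and no adjacent C=O → ether.
  C6H4OH: –OH attached directly to an aromatic ring → phenol (not alcohol); the ring itself is an arene.
No segment is a amide: H2NCH2 is amine, not amide; CH2NHCH2 is amine, not amide; CH2NHCH2 is amine, not amide. → 0.

0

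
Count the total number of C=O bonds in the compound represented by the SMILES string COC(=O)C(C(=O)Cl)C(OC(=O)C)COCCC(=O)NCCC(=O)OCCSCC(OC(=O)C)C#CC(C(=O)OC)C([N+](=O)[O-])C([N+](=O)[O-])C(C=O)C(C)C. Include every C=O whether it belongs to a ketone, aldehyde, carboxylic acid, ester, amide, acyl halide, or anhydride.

CH3OOC: ester, 1 C=O (running total 1).
CH(COCl): acyl halide, 1 C=O (running total 2).
CH(OCOCH3): ester, 1 C=O (running total 3).
CH2CONHCH2: amide, 1 C=O (running total 4).
CH2COOCH2: ester, 1 C=O (running total 5).
CH(OCOCH3): ester, 1 C=O (running total 6).
CH(COOCH3): ester, 1 C=O (running total 7).
CH(CHO): aldehyde, 1 C=O (running total 8).

8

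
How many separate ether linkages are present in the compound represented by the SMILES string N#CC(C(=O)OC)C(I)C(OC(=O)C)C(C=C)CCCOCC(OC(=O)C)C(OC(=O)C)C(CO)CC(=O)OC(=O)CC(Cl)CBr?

N≡C–: carbon triple-bonded to nitrogen → nitrile.
pendant –COOCH3: carbonyl C bonded to C and –OCH3 → ester.
halogen on an sp³ carbon → alkyl halide.
pendant –OC(=O)CH3: an acyloxy group → ester.
pendant –CH=CH2: C=C double bond → alkene.
C–O–C with sp³ carbons on both sides and no adjacent C=O → ether.
pendant –OC(=O)CH3: an acyloxy group → ester.
pendant –OC(=O)CH3: an acyloxy group → ester.
pendant –CH2OH on an sp³ backbone C → alcohol.
two acyl groups sharing one oxygen, –C(=O)–O–C(=O)– → anhydride.
halogen on an sp³ carbon → alkyl halide.
halogen on an sp³ carbon → alkyl halide.
Ether appears at: CH2OCH2 → 1.

1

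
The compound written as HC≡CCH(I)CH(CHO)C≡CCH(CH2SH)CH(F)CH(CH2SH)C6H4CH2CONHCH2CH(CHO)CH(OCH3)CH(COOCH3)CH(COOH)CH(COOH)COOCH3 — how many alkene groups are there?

0

Reading the structure from left to right:
  HC≡C: C≡C triple bond → alkyne.
  CH(I): halogen on an sp³ carbon → alkyl halide.
  CH(CHO): pendant –CHO: carbonyl C bonded to C and H → aldehyde.
  C≡C: C≡C triple bond → alkyne.
  CH(CH2SH): pendant –CH2SH → thiol.
  CH(F): halogen on an sp³ carbon → alkyl halide.
  CH(CH2SH): pendant –CH2SH → thiol.
  C6H4: para-disubstituted benzene ring → arene.
  CH2CONHCH2: –C(=O)–N– linkage → amide (the N is not an amine).
  CH(CHO): pendant –CHO: carbonyl C bonded to C and H → aldehyde.
  CH(OCH3): pendant –OCH3: C–O–C with sp³ C, no adjacent C=O → ether.
  CH(COOCH3): pendant –COOCH3: carbonyl C bonded to C and –OCH3 → ester.
  CH(COOH): pendant –COOH: carbonyl C bonded to C and –OH → carboxylic acid.
  CH(COOH): pendant –COOH: carbonyl C bonded to C and –OH → carboxylic acid.
  COOCH3: –C(=O)OCH3: carbonyl C bonded to C and to –OCH3 → ester (not ketone + ether).
No segment is a alkene: HC≡C is alkyne, not alkene; C≡C is alkyne, not alkene; C6H4 is arene, not alkene. → 0.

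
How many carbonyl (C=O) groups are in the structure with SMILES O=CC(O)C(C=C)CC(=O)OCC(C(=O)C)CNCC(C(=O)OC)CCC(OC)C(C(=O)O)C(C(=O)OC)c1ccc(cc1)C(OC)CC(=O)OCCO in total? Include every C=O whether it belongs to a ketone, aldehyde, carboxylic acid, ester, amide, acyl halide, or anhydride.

OHC: aldehyde, 1 C=O (running total 1).
CH2COOCH2: ester, 1 C=O (running total 2).
CH(COCH3): ketone, 1 C=O (running total 3).
CH(COOCH3): ester, 1 C=O (running total 4).
CH(COOH): carboxylic acid, 1 C=O (running total 5).
CH(COOCH3): ester, 1 C=O (running total 6).
CH2COOCH2: ester, 1 C=O (running total 7).

7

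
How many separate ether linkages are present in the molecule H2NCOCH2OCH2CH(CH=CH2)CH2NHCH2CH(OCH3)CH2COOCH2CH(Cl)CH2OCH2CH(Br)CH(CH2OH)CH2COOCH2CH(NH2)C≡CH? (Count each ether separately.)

Taking each segment in turn:
  H2NCO: –C(=O)NH2: carbonyl C bonded to C and to N → amide (the N is not a separate amine).
  CH2OCH2: C–O–C with sp³ carbons on both sides and no adjacent C=O → ether.
  CH(CH=CH2): pendant –CH=CH2: C=C double bond → alkene.
  CH2NHCH2: C–N–C with sp³ carbons and no adjacent C=O → amine (secondary).
  CH(OCH3): pendant –OCH3: C–O–C with sp³ C, no adjacent C=O → ether.
  CH2COOCH2: –C(=O)–O–C with C on the carbonyl side → ester.
  CH(Cl): halogen on an sp³ carbon → alkyl halide.
  CH2OCH2: C–O–C with sp³ carbons on both sides and no adjacent C=O → ether.
  CH(Br): halogen on an sp³ carbon → alkyl halide.
  CH(CH2OH): pendant –CH2OH on an sp³ backbone C → alcohol.
  CH2COOCH2: –C(=O)–O–C with C on the carbonyl side → ester.
  CH(NH2): –NH2 on an sp³ carbon with no adjacent C=O → amine.
  C≡CH: C≡C triple bond → alkyne.
Ether appears at: CH2OCH2, CH(OCH3), CH2OCH2 → 3.

3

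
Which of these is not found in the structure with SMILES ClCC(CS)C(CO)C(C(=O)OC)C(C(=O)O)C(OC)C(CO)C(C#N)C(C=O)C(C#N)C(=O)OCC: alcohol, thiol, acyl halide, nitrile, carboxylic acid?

acyl halide

thiol: present (CH(CH2SH) — pendant –CH2SH → thiol).
nitrile: present (CH(CN) — pendant –C≡N: nitrile).
carboxylic acid: present (CH(COOH) — pendant –COOH: carbonyl C bonded to C and –OH → carboxylic acid).
alcohol: present (CH(CH2OH) — pendant –CH2OH on an sp³ backbone C → alcohol).
acyl halide: no segment matches this pattern.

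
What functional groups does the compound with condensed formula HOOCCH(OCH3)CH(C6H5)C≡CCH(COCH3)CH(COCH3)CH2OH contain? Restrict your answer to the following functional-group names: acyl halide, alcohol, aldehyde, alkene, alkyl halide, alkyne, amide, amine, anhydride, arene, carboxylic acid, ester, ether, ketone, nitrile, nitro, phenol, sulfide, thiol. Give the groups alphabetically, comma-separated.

alcohol, alkyne, arene, carboxylic acid, ether, ketone

Taking each segment in turn:
  HOOC: –COOH: carbonyl C bonded to –OH and C → carboxylic acid (the –OH is not a separate alcohol).
  CH(OCH3): pendant –OCH3: C–O–C with sp³ C, no adjacent C=O → ether.
  CH(C6H5): pendant –C6H5: benzene ring → arene.
  C≡C: C≡C triple bond → alkyne.
  CH(COCH3): pendant –COCH3: carbonyl C bonded to two carbons → ketone.
  CH(COCH3): pendant –COCH3: carbonyl C bonded to two carbons → ketone.
  CH2OH: –OH on an sp³ carbon → alcohol.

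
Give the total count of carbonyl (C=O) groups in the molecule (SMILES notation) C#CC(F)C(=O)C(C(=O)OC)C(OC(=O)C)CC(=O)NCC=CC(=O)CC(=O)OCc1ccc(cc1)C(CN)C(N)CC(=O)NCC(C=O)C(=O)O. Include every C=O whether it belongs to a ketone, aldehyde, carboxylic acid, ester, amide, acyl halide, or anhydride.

9

CO: ketone, 1 C=O (running total 1).
CH(COOCH3): ester, 1 C=O (running total 2).
CH(OCOCH3): ester, 1 C=O (running total 3).
CH2CONHCH2: amide, 1 C=O (running total 4).
CO: ketone, 1 C=O (running total 5).
CH2COOCH2: ester, 1 C=O (running total 6).
CH2CONHCH2: amide, 1 C=O (running total 7).
CH(CHO): aldehyde, 1 C=O (running total 8).
COOH: carboxylic acid, 1 C=O (running total 9).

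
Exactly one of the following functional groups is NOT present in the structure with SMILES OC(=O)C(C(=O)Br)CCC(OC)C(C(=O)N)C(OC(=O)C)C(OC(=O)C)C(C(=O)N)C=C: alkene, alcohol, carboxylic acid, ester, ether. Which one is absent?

alcohol

alkene: present (CH=CH2 — C=C double bond → alkene).
ether: present (CH(OCH3) — pendant –OCH3: C–O–C with sp³ C, no adjacent C=O → ether).
carboxylic acid: present (HOOC — –COOH: carbonyl C bonded to –OH and C → carboxylic acid (the –OH is not a separate alcohol)).
ester: present (CH(OCOCH3) — pendant –OC(=O)CH3: an acyloxy group → ester).
alcohol: absent. In HOOC, the –OH sits on a carbonyl carbon, making it part of a carboxylic acid, not an alcohol.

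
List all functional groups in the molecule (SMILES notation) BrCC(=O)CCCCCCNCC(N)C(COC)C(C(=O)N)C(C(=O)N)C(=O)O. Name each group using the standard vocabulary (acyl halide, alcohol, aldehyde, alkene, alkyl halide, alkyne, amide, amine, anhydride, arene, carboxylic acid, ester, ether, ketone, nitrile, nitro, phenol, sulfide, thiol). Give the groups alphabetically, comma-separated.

alkyl halide, amide, amine, carboxylic acid, ether, ketone

Reading the structure from left to right:
  BrCH2: halogen on an sp³ carbon → alkyl halide.
  CO: –C(=O)– with carbon on both sides → ketone.
  CH2NHCH2: C–N–C with sp³ carbons and no adjacent C=O → amine (secondary).
  CH(NH2): –NH2 on an sp³ carbon with no adjacent C=O → amine.
  CH(CH2OCH3): pendant –CH2OCH3: C–O–C linkage → ether.
  CH(CONH2): pendant –CONH2: carbonyl C bonded to C and N → amide.
  CH(CONH2): pendant –CONH2: carbonyl C bonded to C and N → amide.
  COOH: –COOH: carbonyl C bonded to –OH and C → carboxylic acid (the –OH is not a separate alcohol).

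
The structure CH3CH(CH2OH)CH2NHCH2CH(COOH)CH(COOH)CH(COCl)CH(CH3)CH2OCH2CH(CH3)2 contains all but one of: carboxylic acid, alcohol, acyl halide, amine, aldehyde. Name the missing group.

aldehyde

acyl halide: present (CH(COCl) — pendant –C(=O)X: carbonyl C bonded to C and halogen → acyl halide).
carboxylic acid: present (CH(COOH) — pendant –COOH: carbonyl C bonded to C and –OH → carboxylic acid).
alcohol: present (CH(CH2OH) — pendant –CH2OH on an sp³ backbone C → alcohol).
amine: present (CH2NHCH2 — C–N–C with sp³ carbons and no adjacent C=O → amine (secondary)).
aldehyde: absent. In CH(COOH), the carbonyl carbon bears –OH, not –H, so it is a carboxylic acid.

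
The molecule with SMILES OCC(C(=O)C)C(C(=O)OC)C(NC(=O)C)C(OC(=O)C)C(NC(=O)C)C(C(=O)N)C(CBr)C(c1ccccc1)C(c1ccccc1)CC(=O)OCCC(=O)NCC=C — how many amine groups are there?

HO– on an sp³ carbon → alcohol.
pendant –COCH3: carbonyl C bonded to two carbons → ketone.
pendant –COOCH3: carbonyl C bonded to C and –OCH3 → ester.
pendant –NHC(=O)CH3: N bonded to a carbonyl → amide (not amine).
pendant –OC(=O)CH3: an acyloxy group → ester.
pendant –NHC(=O)CH3: N bonded to a carbonyl → amide (not amine).
pendant –CONH2: carbonyl C bonded to C and N → amide.
pendant –CH2X: halogen on sp³ carbon → alkyl halide.
pendant –C6H5: benzene ring → arene.
pendant –C6H5: benzene ring → arene.
–C(=O)–O–C with C on the carbonyl side → ester.
–C(=O)–N– linkage → amide (the N is not an amine).
C=C double bond → alkene.
No segment is a amine: CH(NHCOCH3) is amide, not amine; CH(NHCOCH3) is amide, not amine; CH(CONH2) is amide, not amine. → 0.

0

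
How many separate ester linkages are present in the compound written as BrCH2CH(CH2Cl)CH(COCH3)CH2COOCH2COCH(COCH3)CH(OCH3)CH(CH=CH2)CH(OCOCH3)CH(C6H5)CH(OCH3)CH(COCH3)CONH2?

Taking each segment in turn:
  BrCH2: halogen on an sp³ carbon → alkyl halide.
  CH(CH2Cl): pendant –CH2X: halogen on sp³ carbon → alkyl halide.
  CH(COCH3): pendant –COCH3: carbonyl C bonded to two carbons → ketone.
  CH2COOCH2: –C(=O)–O–C with C on the carbonyl side → ester.
  CO: –C(=O)– with carbon on both sides → ketone.
  CH(COCH3): pendant –COCH3: carbonyl C bonded to two carbons → ketone.
  CH(OCH3): pendant –OCH3: C–O–C with sp³ C, no adjacent C=O → ether.
  CH(CH=CH2): pendant –CH=CH2: C=C double bond → alkene.
  CH(OCOCH3): pendant –OC(=O)CH3: an acyloxy group → ester.
  CH(C6H5): pendant –C6H5: benzene ring → arene.
  CH(OCH3): pendant –OCH3: C–O–C with sp³ C, no adjacent C=O → ether.
  CH(COCH3): pendant –COCH3: carbonyl C bonded to two carbons → ketone.
  CONH2: –C(=O)NH2: carbonyl C bonded to C and to N → amide (the N is not a separate amine).
Ester appears at: CH2COOCH2, CH(OCOCH3) → 2.

2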